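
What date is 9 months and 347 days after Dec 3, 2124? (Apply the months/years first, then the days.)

August 16, 2126

Adding 9 months and 347 days from December 3, 2124: first the month/year part, then the days.
month 12 + 9 = 21, which is month 9 of year 2125 → September 2125.
Day 3 is valid in September, giving September 3, 2125.
Now add 347 days from September 3, 2125.
September has 30 days, so 30 − 3 = 27 days remain after September 3, 2125; 347 − 27 = 320 left.
October 2125 has 31 days: 320 − 31 = 289 left.
November 2125 has 30 days: 289 − 30 = 259 left.
December 2125 has 31 days: 259 − 31 = 228 left.
January 2126 has 31 days: 228 − 31 = 197 left.
February 2126 has 28 days (2126 is not a leap year): 197 − 28 = 169 left.
March 2126 has 31 days: 169 − 31 = 138 left.
April 2126 has 30 days: 138 − 30 = 108 left.
May 2126 has 31 days: 108 − 31 = 77 left.
June 2126 has 30 days: 77 − 30 = 47 left.
July 2126 has 31 days: 47 − 31 = 16 left.
16 days into August 2126 → August 16, 2126.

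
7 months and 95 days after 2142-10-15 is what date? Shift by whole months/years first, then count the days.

Adding 7 months and 95 days from October 15, 2142: first the month/year part, then the days.
month 10 + 7 = 17, which is month 5 of year 2143 → May 2143.
Day 15 is valid in May, giving May 15, 2143.
Now add 95 days from May 15, 2143.
May has 31 days, so 31 − 15 = 16 days remain after May 15, 2143; 95 − 16 = 79 left.
June 2143 has 30 days: 79 − 30 = 49 left.
July 2143 has 31 days: 49 − 31 = 18 left.
18 days into August 2143 → August 18, 2143.

August 18, 2143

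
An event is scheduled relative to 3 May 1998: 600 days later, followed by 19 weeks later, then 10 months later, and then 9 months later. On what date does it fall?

December 5, 2001

Counting forward 600 days from May 3, 1998:
May has 31 days, so 31 − 3 = 28 days remain after May 3, 1998; 600 − 28 = 572 left.
June 1998 has 30 days: 572 − 30 = 542 left.
July 1998 has 31 days: 542 − 31 = 511 left.
August 1998 has 31 days: 511 − 31 = 480 left.
September 1998 has 30 days: 480 − 30 = 450 left.
October 1998 has 31 days: 450 − 31 = 419 left.
November 1998 has 30 days: 419 − 30 = 389 left.
December 1998 has 31 days: 389 − 31 = 358 left.
January 1999 has 31 days: 358 − 31 = 327 left.
February 1999 has 28 days (1999 is not a leap year): 327 − 28 = 299 left.
March 1999 has 31 days: 299 − 31 = 268 left.
April 1999 has 30 days: 268 − 30 = 238 left.
May 1999 has 31 days: 238 − 31 = 207 left.
June 1999 has 30 days: 207 − 30 = 177 left.
July 1999 has 31 days: 177 − 31 = 146 left.
August 1999 has 31 days: 146 − 31 = 115 left.
September 1999 has 30 days: 115 − 30 = 85 left.
October 1999 has 31 days: 85 − 31 = 54 left.
November 1999 has 30 days: 54 − 30 = 24 left.
24 days into December 1999 → December 24, 1999.
Advancing 19 weeks (= 133 days) from December 24, 1999:
December has 31 days, so 31 − 24 = 7 days remain after December 24, 1999; 133 − 7 = 126 left.
January 2000 has 31 days: 126 − 31 = 95 left.
February 2000 has 29 days (2000 is a leap year (divisible by 400)): 95 − 29 = 66 left.
March 2000 has 31 days: 66 − 31 = 35 left.
April 2000 has 30 days: 35 − 30 = 5 left.
5 days into May 2000 → May 5, 2000.
Adding 10 months from May 5, 2000:
month 5 + 10 = 15, which is month 3 of year 2001 → March 2001.
Day 5 is valid in March, giving March 5, 2001.
Adding 9 months from March 5, 2001:
month 3 + 9 = 12 → December 2001.
Day 5 is valid in December, giving December 5, 2001.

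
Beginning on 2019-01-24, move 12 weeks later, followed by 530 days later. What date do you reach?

September 29, 2020

Adding 12 weeks (= 84 days) from January 24, 2019:
January has 31 days, so 31 − 24 = 7 days remain after January 24, 2019; 84 − 7 = 77 left.
February 2019 has 28 days (2019 is not a leap year): 77 − 28 = 49 left.
March 2019 has 31 days: 49 − 31 = 18 left.
18 days into April 2019 → April 18, 2019.
Adding 530 days from April 18, 2019:
April has 30 days, so 30 − 18 = 12 days remain after April 18, 2019; 530 − 12 = 518 left.
May 2019 has 31 days: 518 − 31 = 487 left.
June 2019 has 30 days: 487 − 30 = 457 left.
July 2019 has 31 days: 457 − 31 = 426 left.
August 2019 has 31 days: 426 − 31 = 395 left.
September 2019 has 30 days: 395 − 30 = 365 left.
October 2019 has 31 days: 365 − 31 = 334 left.
November 2019 has 30 days: 334 − 30 = 304 left.
December 2019 has 31 days: 304 − 31 = 273 left.
January 2020 has 31 days: 273 − 31 = 242 left.
February 2020 has 29 days (2020 is a leap year): 242 − 29 = 213 left.
March 2020 has 31 days: 213 − 31 = 182 left.
April 2020 has 30 days: 182 − 30 = 152 left.
May 2020 has 31 days: 152 − 31 = 121 left.
June 2020 has 30 days: 121 − 30 = 91 left.
July 2020 has 31 days: 91 − 31 = 60 left.
August 2020 has 31 days: 60 − 31 = 29 left.
29 days into September 2020 → September 29, 2020.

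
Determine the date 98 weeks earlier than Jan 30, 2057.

March 16, 2055

Going back 98 weeks = 686 days from January 30, 2057.
Going back 30 days from January 30, 2057 reaches the end of the previous month; 686 − 30 = 656 left.
December 2056 has 31 days: 656 − 31 = 625 left.
November 2056 has 30 days: 625 − 30 = 595 left.
October 2056 has 31 days: 595 − 31 = 564 left.
September 2056 has 30 days: 564 − 30 = 534 left.
August 2056 has 31 days: 534 − 31 = 503 left.
July 2056 has 31 days: 503 − 31 = 472 left.
June 2056 has 30 days: 472 − 30 = 442 left.
May 2056 has 31 days: 442 − 31 = 411 left.
April 2056 has 30 days: 411 − 30 = 381 left.
March 2056 has 31 days: 381 − 31 = 350 left.
February 2056 has 29 days (2056 is a leap year): 350 − 29 = 321 left.
January 2056 has 31 days: 321 − 31 = 290 left.
December 2055 has 31 days: 290 − 31 = 259 left.
November 2055 has 30 days: 259 − 30 = 229 left.
October 2055 has 31 days: 229 − 31 = 198 left.
September 2055 has 30 days: 198 − 30 = 168 left.
August 2055 has 31 days: 168 − 31 = 137 left.
July 2055 has 31 days: 137 − 31 = 106 left.
June 2055 has 30 days: 106 − 30 = 76 left.
May 2055 has 31 days: 76 − 31 = 45 left.
April 2055 has 30 days: 45 − 30 = 15 left.
March 2055 has 31 days; 31 − 15 = 16 → March 16, 2055.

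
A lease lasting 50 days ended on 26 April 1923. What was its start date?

Subtracting 50 days from April 26, 1923.
Going back 26 days from April 26, 1923 reaches the end of the previous month; 50 − 26 = 24 left.
March 1923 has 31 days; 31 − 24 = 7 → March 7, 1923.

March 7, 1923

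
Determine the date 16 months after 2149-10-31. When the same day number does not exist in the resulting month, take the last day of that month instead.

February 28, 2151

Advancing 16 months from October 31, 2149.
month 10 + 16 = 26, which is month 2 of year 2151 → February 2151.
February 2151 has only 28 days (2151 is not a leap year — relevant if February), and the start was day 31, so the date clamps to February 28, 2151.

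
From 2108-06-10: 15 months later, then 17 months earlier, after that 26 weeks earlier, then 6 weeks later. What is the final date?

November 22, 2107

Advancing 15 months from June 10, 2108:
month 6 + 15 = 21, which is month 9 of year 2109 → September 2109.
Day 10 is valid in September, giving September 10, 2109.
Going back 17 months from September 10, 2109:
month 9 − 17 = -8, which is month 4 of year 2108 → April 2108.
Day 10 is valid in April, giving April 10, 2108.
Counting back 26 weeks (= 182 days) from April 10, 2108:
Going back 10 days from April 10, 2108 reaches the end of the previous month; 182 − 10 = 172 left.
March 2108 has 31 days: 172 − 31 = 141 left.
February 2108 has 29 days (2108 is a leap year): 141 − 29 = 112 left.
January 2108 has 31 days: 112 − 31 = 81 left.
December 2107 has 31 days: 81 − 31 = 50 left.
November 2107 has 30 days: 50 − 30 = 20 left.
October 2107 has 31 days; 31 − 20 = 11 → October 11, 2107.
Counting forward 6 weeks (= 42 days) from October 11, 2107:
October has 31 days, so 31 − 11 = 20 days remain after October 11, 2107; 42 − 20 = 22 left.
22 days into November 2107 → November 22, 2107.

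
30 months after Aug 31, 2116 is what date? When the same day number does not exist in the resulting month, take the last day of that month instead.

February 28, 2119

Adding 30 months from August 31, 2116.
month 8 + 30 = 38, which is month 2 of year 2119 → February 2119.
February 2119 has only 28 days (2119 is not a leap year — relevant if February), and the start was day 31, so the date clamps to February 28, 2119.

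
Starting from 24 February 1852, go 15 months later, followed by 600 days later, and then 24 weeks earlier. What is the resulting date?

Counting forward 15 months from February 24, 1852:
month 2 + 15 = 17, which is month 5 of year 1853 → May 1853.
Day 24 is valid in May, giving May 24, 1853.
Counting forward 600 days from May 24, 1853:
May has 31 days, so 31 − 24 = 7 days remain after May 24, 1853; 600 − 7 = 593 left.
June 1853 has 30 days: 593 − 30 = 563 left.
July 1853 has 31 days: 563 − 31 = 532 left.
August 1853 has 31 days: 532 − 31 = 501 left.
September 1853 has 30 days: 501 − 30 = 471 left.
October 1853 has 31 days: 471 − 31 = 440 left.
November 1853 has 30 days: 440 − 30 = 410 left.
December 1853 has 31 days: 410 − 31 = 379 left.
January 1854 has 31 days: 379 − 31 = 348 left.
February 1854 has 28 days (1854 is not a leap year): 348 − 28 = 320 left.
March 1854 has 31 days: 320 − 31 = 289 left.
April 1854 has 30 days: 289 − 30 = 259 left.
May 1854 has 31 days: 259 − 31 = 228 left.
June 1854 has 30 days: 228 − 30 = 198 left.
July 1854 has 31 days: 198 − 31 = 167 left.
August 1854 has 31 days: 167 − 31 = 136 left.
September 1854 has 30 days: 136 − 30 = 106 left.
October 1854 has 31 days: 106 − 31 = 75 left.
November 1854 has 30 days: 75 − 30 = 45 left.
December 1854 has 31 days: 45 − 31 = 14 left.
14 days into January 1855 → January 14, 1855.
Counting back 24 weeks (= 168 days) from January 14, 1855:
Going back 14 days from January 14, 1855 reaches the end of the previous month; 168 − 14 = 154 left.
December 1854 has 31 days: 154 − 31 = 123 left.
November 1854 has 30 days: 123 − 30 = 93 left.
October 1854 has 31 days: 93 − 31 = 62 left.
September 1854 has 30 days: 62 − 30 = 32 left.
August 1854 has 31 days: 32 − 31 = 1 left.
July 1854 has 31 days; 31 − 1 = 30 → July 30, 1854.

July 30, 1854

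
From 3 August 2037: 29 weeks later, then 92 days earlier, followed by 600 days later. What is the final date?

July 15, 2039

Adding 29 weeks (= 203 days) from August 3, 2037:
August has 31 days, so 31 − 3 = 28 days remain after August 3, 2037; 203 − 28 = 175 left.
September 2037 has 30 days: 175 − 30 = 145 left.
October 2037 has 31 days: 145 − 31 = 114 left.
November 2037 has 30 days: 114 − 30 = 84 left.
December 2037 has 31 days: 84 − 31 = 53 left.
January 2038 has 31 days: 53 − 31 = 22 left.
22 days into February 2038 → February 22, 2038.
Going back 92 days from February 22, 2038:
Going back 22 days from February 22, 2038 reaches the end of the previous month; 92 − 22 = 70 left.
January 2038 has 31 days: 70 − 31 = 39 left.
December 2037 has 31 days: 39 − 31 = 8 left.
November 2037 has 30 days; 30 − 8 = 22 → November 22, 2037.
Advancing 600 days from November 22, 2037:
November has 30 days, so 30 − 22 = 8 days remain after November 22, 2037; 600 − 8 = 592 left.
December 2037 has 31 days: 592 − 31 = 561 left.
January 2038 has 31 days: 561 − 31 = 530 left.
February 2038 has 28 days (2038 is not a leap year): 530 − 28 = 502 left.
March 2038 has 31 days: 502 − 31 = 471 left.
April 2038 has 30 days: 471 − 30 = 441 left.
May 2038 has 31 days: 441 − 31 = 410 left.
June 2038 has 30 days: 410 − 30 = 380 left.
July 2038 has 31 days: 380 − 31 = 349 left.
August 2038 has 31 days: 349 − 31 = 318 left.
September 2038 has 30 days: 318 − 30 = 288 left.
October 2038 has 31 days: 288 − 31 = 257 left.
November 2038 has 30 days: 257 − 30 = 227 left.
December 2038 has 31 days: 227 − 31 = 196 left.
January 2039 has 31 days: 196 − 31 = 165 left.
February 2039 has 28 days (2039 is not a leap year): 165 − 28 = 137 left.
March 2039 has 31 days: 137 − 31 = 106 left.
April 2039 has 30 days: 106 − 30 = 76 left.
May 2039 has 31 days: 76 − 31 = 45 left.
June 2039 has 30 days: 45 − 30 = 15 left.
15 days into July 2039 → July 15, 2039.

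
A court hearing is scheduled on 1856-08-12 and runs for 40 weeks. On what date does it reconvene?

May 19, 1857

Adding 40 weeks = 280 days from August 12, 1856.
August has 31 days, so 31 − 12 = 19 days remain after August 12, 1856; 280 − 19 = 261 left.
September 1856 has 30 days: 261 − 30 = 231 left.
October 1856 has 31 days: 231 − 31 = 200 left.
November 1856 has 30 days: 200 − 30 = 170 left.
December 1856 has 31 days: 170 − 31 = 139 left.
January 1857 has 31 days: 139 − 31 = 108 left.
February 1857 has 28 days (1857 is not a leap year): 108 − 28 = 80 left.
March 1857 has 31 days: 80 − 31 = 49 left.
April 1857 has 30 days: 49 − 30 = 19 left.
19 days into May 1857 → May 19, 1857.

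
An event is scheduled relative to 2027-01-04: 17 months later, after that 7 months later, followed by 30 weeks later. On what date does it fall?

Advancing 17 months from January 4, 2027:
month 1 + 17 = 18, which is month 6 of year 2028 → June 2028.
Day 4 is valid in June, giving June 4, 2028.
Advancing 7 months from June 4, 2028:
month 6 + 7 = 13, which is month 1 of year 2029 → January 2029.
Day 4 is valid in January, giving January 4, 2029.
Adding 30 weeks (= 210 days) from January 4, 2029:
January has 31 days, so 31 − 4 = 27 days remain after January 4, 2029; 210 − 27 = 183 left.
February 2029 has 28 days (2029 is not a leap year): 183 − 28 = 155 left.
March 2029 has 31 days: 155 − 31 = 124 left.
April 2029 has 30 days: 124 − 30 = 94 left.
May 2029 has 31 days: 94 − 31 = 63 left.
June 2029 has 30 days: 63 − 30 = 33 left.
July 2029 has 31 days: 33 − 31 = 2 left.
2 days into August 2029 → August 2, 2029.

August 2, 2029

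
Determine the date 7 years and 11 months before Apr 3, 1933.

Counting back 7 years and 11 months from April 3, 1933.
-7 years → 1926; month 4 − 11 = -7, which is month 5 of year 1925 → May 1925.
Day 3 is valid in May, giving May 3, 1925.

May 3, 1925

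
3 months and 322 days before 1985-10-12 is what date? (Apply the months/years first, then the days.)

August 24, 1984

Subtracting 3 months and 322 days from October 12, 1985: first the month/year part, then the days.
month 10 − 3 = 7 → July 1985.
Day 12 is valid in July, giving July 12, 1985.
Now subtract 322 days from July 12, 1985.
Going back 12 days from July 12, 1985 reaches the end of the previous month; 322 − 12 = 310 left.
June 1985 has 30 days: 310 − 30 = 280 left.
May 1985 has 31 days: 280 − 31 = 249 left.
April 1985 has 30 days: 249 − 30 = 219 left.
March 1985 has 31 days: 219 − 31 = 188 left.
February 1985 has 28 days (1985 is not a leap year): 188 − 28 = 160 left.
January 1985 has 31 days: 160 − 31 = 129 left.
December 1984 has 31 days: 129 − 31 = 98 left.
November 1984 has 30 days: 98 − 30 = 68 left.
October 1984 has 31 days: 68 − 31 = 37 left.
September 1984 has 30 days: 37 − 30 = 7 left.
August 1984 has 31 days; 31 − 7 = 24 → August 24, 1984.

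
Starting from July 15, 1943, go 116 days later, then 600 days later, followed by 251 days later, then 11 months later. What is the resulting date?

Adding 116 days from July 15, 1943:
July has 31 days, so 31 − 15 = 16 days remain after July 15, 1943; 116 − 16 = 100 left.
August 1943 has 31 days: 100 − 31 = 69 left.
September 1943 has 30 days: 69 − 30 = 39 left.
October 1943 has 31 days: 39 − 31 = 8 left.
8 days into November 1943 → November 8, 1943.
Advancing 600 days from November 8, 1943:
November has 30 days, so 30 − 8 = 22 days remain after November 8, 1943; 600 − 22 = 578 left.
December 1943 has 31 days: 578 − 31 = 547 left.
January 1944 has 31 days: 547 − 31 = 516 left.
February 1944 has 29 days (1944 is a leap year): 516 − 29 = 487 left.
March 1944 has 31 days: 487 − 31 = 456 left.
April 1944 has 30 days: 456 − 30 = 426 left.
May 1944 has 31 days: 426 − 31 = 395 left.
June 1944 has 30 days: 395 − 30 = 365 left.
July 1944 has 31 days: 365 − 31 = 334 left.
August 1944 has 31 days: 334 − 31 = 303 left.
September 1944 has 30 days: 303 − 30 = 273 left.
October 1944 has 31 days: 273 − 31 = 242 left.
November 1944 has 30 days: 242 − 30 = 212 left.
December 1944 has 31 days: 212 − 31 = 181 left.
January 1945 has 31 days: 181 − 31 = 150 left.
February 1945 has 28 days (1945 is not a leap year): 150 − 28 = 122 left.
March 1945 has 31 days: 122 − 31 = 91 left.
April 1945 has 30 days: 91 − 30 = 61 left.
May 1945 has 31 days: 61 − 31 = 30 left.
30 days into June 1945 → June 30, 1945.
Counting forward 251 days from June 30, 1945:
June has 30 days, so 30 − 30 = 0 days remain after June 30, 1945; 251 − 0 = 251 left.
July 1945 has 31 days: 251 − 31 = 220 left.
August 1945 has 31 days: 220 − 31 = 189 left.
September 1945 has 30 days: 189 − 30 = 159 left.
October 1945 has 31 days: 159 − 31 = 128 left.
November 1945 has 30 days: 128 − 30 = 98 left.
December 1945 has 31 days: 98 − 31 = 67 left.
January 1946 has 31 days: 67 − 31 = 36 left.
February 1946 has 28 days (1946 is not a leap year): 36 − 28 = 8 left.
8 days into March 1946 → March 8, 1946.
Advancing 11 months from March 8, 1946:
month 3 + 11 = 14, which is month 2 of year 1947 → February 1947.
Day 8 is valid in February, giving February 8, 1947.

February 8, 1947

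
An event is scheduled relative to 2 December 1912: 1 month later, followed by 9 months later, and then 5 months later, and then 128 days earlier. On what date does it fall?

Counting forward 1 month from December 2, 1912:
month 12 + 1 = 13, which is month 1 of year 1913 → January 1913.
Day 2 is valid in January, giving January 2, 1913.
Counting forward 9 months from January 2, 1913:
month 1 + 9 = 10 → October 1913.
Day 2 is valid in October, giving October 2, 1913.
Counting forward 5 months from October 2, 1913:
month 10 + 5 = 15, which is month 3 of year 1914 → March 1914.
Day 2 is valid in March, giving March 2, 1914.
Counting back 128 days from March 2, 1914:
Going back 2 days from March 2, 1914 reaches the end of the previous month; 128 − 2 = 126 left.
February 1914 has 28 days (1914 is not a leap year): 126 − 28 = 98 left.
January 1914 has 31 days: 98 − 31 = 67 left.
December 1913 has 31 days: 67 − 31 = 36 left.
November 1913 has 30 days: 36 − 30 = 6 left.
October 1913 has 31 days; 31 − 6 = 25 → October 25, 1913.

October 25, 1913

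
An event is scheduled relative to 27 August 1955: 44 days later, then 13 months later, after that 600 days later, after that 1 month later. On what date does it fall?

August 3, 1958

Adding 44 days from August 27, 1955:
August has 31 days, so 31 − 27 = 4 days remain after August 27, 1955; 44 − 4 = 40 left.
September 1955 has 30 days: 40 − 30 = 10 left.
10 days into October 1955 → October 10, 1955.
Advancing 13 months from October 10, 1955:
month 10 + 13 = 23, which is month 11 of year 1956 → November 1956.
Day 10 is valid in November, giving November 10, 1956.
Advancing 600 days from November 10, 1956:
November has 30 days, so 30 − 10 = 20 days remain after November 10, 1956; 600 − 20 = 580 left.
December 1956 has 31 days: 580 − 31 = 549 left.
January 1957 has 31 days: 549 − 31 = 518 left.
February 1957 has 28 days (1957 is not a leap year): 518 − 28 = 490 left.
March 1957 has 31 days: 490 − 31 = 459 left.
April 1957 has 30 days: 459 − 30 = 429 left.
May 1957 has 31 days: 429 − 31 = 398 left.
June 1957 has 30 days: 398 − 30 = 368 left.
July 1957 has 31 days: 368 − 31 = 337 left.
August 1957 has 31 days: 337 − 31 = 306 left.
September 1957 has 30 days: 306 − 30 = 276 left.
October 1957 has 31 days: 276 − 31 = 245 left.
November 1957 has 30 days: 245 − 30 = 215 left.
December 1957 has 31 days: 215 − 31 = 184 left.
January 1958 has 31 days: 184 − 31 = 153 left.
February 1958 has 28 days (1958 is not a leap year): 153 − 28 = 125 left.
March 1958 has 31 days: 125 − 31 = 94 left.
April 1958 has 30 days: 94 − 30 = 64 left.
May 1958 has 31 days: 64 − 31 = 33 left.
June 1958 has 30 days: 33 − 30 = 3 left.
3 days into July 1958 → July 3, 1958.
Advancing 1 month from July 3, 1958:
month 7 + 1 = 8 → August 1958.
Day 3 is valid in August, giving August 3, 1958.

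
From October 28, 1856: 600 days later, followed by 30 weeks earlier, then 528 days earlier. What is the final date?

Adding 600 days from October 28, 1856:
October has 31 days, so 31 − 28 = 3 days remain after October 28, 1856; 600 − 3 = 597 left.
November 1856 has 30 days: 597 − 30 = 567 left.
December 1856 has 31 days: 567 − 31 = 536 left.
January 1857 has 31 days: 536 − 31 = 505 left.
February 1857 has 28 days (1857 is not a leap year): 505 − 28 = 477 left.
March 1857 has 31 days: 477 − 31 = 446 left.
April 1857 has 30 days: 446 − 30 = 416 left.
May 1857 has 31 days: 416 − 31 = 385 left.
June 1857 has 30 days: 385 − 30 = 355 left.
July 1857 has 31 days: 355 − 31 = 324 left.
August 1857 has 31 days: 324 − 31 = 293 left.
September 1857 has 30 days: 293 − 30 = 263 left.
October 1857 has 31 days: 263 − 31 = 232 left.
November 1857 has 30 days: 232 − 30 = 202 left.
December 1857 has 31 days: 202 − 31 = 171 left.
January 1858 has 31 days: 171 − 31 = 140 left.
February 1858 has 28 days (1858 is not a leap year): 140 − 28 = 112 left.
March 1858 has 31 days: 112 − 31 = 81 left.
April 1858 has 30 days: 81 − 30 = 51 left.
May 1858 has 31 days: 51 − 31 = 20 left.
20 days into June 1858 → June 20, 1858.
Subtracting 30 weeks (= 210 days) from June 20, 1858:
Going back 20 days from June 20, 1858 reaches the end of the previous month; 210 − 20 = 190 left.
May 1858 has 31 days: 190 − 31 = 159 left.
April 1858 has 30 days: 159 − 30 = 129 left.
March 1858 has 31 days: 129 − 31 = 98 left.
February 1858 has 28 days (1858 is not a leap year): 98 − 28 = 70 left.
January 1858 has 31 days: 70 − 31 = 39 left.
December 1857 has 31 days: 39 − 31 = 8 left.
November 1857 has 30 days; 30 − 8 = 22 → November 22, 1857.
Going back 528 days from November 22, 1857:
Going back 22 days from November 22, 1857 reaches the end of the previous month; 528 − 22 = 506 left.
October 1857 has 31 days: 506 − 31 = 475 left.
September 1857 has 30 days: 475 − 30 = 445 left.
August 1857 has 31 days: 445 − 31 = 414 left.
July 1857 has 31 days: 414 − 31 = 383 left.
June 1857 has 30 days: 383 − 30 = 353 left.
May 1857 has 31 days: 353 − 31 = 322 left.
April 1857 has 30 days: 322 − 30 = 292 left.
March 1857 has 31 days: 292 − 31 = 261 left.
February 1857 has 28 days (1857 is not a leap year): 261 − 28 = 233 left.
January 1857 has 31 days: 233 − 31 = 202 left.
December 1856 has 31 days: 202 − 31 = 171 left.
November 1856 has 30 days: 171 − 30 = 141 left.
October 1856 has 31 days: 141 − 31 = 110 left.
September 1856 has 30 days: 110 − 30 = 80 left.
August 1856 has 31 days: 80 − 31 = 49 left.
July 1856 has 31 days: 49 − 31 = 18 left.
June 1856 has 30 days; 30 − 18 = 12 → June 12, 1856.

June 12, 1856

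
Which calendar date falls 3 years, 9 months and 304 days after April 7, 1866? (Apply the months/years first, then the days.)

Advancing 3 years, 9 months and 304 days from April 7, 1866: first the month/year part, then the days.
+3 years → 1869; month 4 + 9 = 13, which is month 1 of year 1870 → January 1870.
Day 7 is valid in January, giving January 7, 1870.
Now add 304 days from January 7, 1870.
January has 31 days, so 31 − 7 = 24 days remain after January 7, 1870; 304 − 24 = 280 left.
February 1870 has 28 days (1870 is not a leap year): 280 − 28 = 252 left.
March 1870 has 31 days: 252 − 31 = 221 left.
April 1870 has 30 days: 221 − 30 = 191 left.
May 1870 has 31 days: 191 − 31 = 160 left.
June 1870 has 30 days: 160 − 30 = 130 left.
July 1870 has 31 days: 130 − 31 = 99 left.
August 1870 has 31 days: 99 − 31 = 68 left.
September 1870 has 30 days: 68 − 30 = 38 left.
October 1870 has 31 days: 38 − 31 = 7 left.
7 days into November 1870 → November 7, 1870.

November 7, 1870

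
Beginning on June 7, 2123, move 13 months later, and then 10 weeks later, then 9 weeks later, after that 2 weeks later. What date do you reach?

December 1, 2124

Adding 13 months from June 7, 2123:
month 6 + 13 = 19, which is month 7 of year 2124 → July 2124.
Day 7 is valid in July, giving July 7, 2124.
Adding 10 weeks (= 70 days) from July 7, 2124:
July has 31 days, so 31 − 7 = 24 days remain after July 7, 2124; 70 − 24 = 46 left.
August 2124 has 31 days: 46 − 31 = 15 left.
15 days into September 2124 → September 15, 2124.
Adding 9 weeks (= 63 days) from September 15, 2124:
September has 30 days, so 30 − 15 = 15 days remain after September 15, 2124; 63 − 15 = 48 left.
October 2124 has 31 days: 48 − 31 = 17 left.
17 days into November 2124 → November 17, 2124.
Counting forward 2 weeks (= 14 days) from November 17, 2124:
November has 30 days, so 30 − 17 = 13 days remain after November 17, 2124; 14 − 13 = 1 left.
1 day into December 2124 → December 1, 2124.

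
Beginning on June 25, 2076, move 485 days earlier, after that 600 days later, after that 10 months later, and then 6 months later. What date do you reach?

February 18, 2078

Counting back 485 days from June 25, 2076:
Going back 25 days from June 25, 2076 reaches the end of the previous month; 485 − 25 = 460 left.
May 2076 has 31 days: 460 − 31 = 429 left.
April 2076 has 30 days: 429 − 30 = 399 left.
March 2076 has 31 days: 399 − 31 = 368 left.
February 2076 has 29 days (2076 is a leap year): 368 − 29 = 339 left.
January 2076 has 31 days: 339 − 31 = 308 left.
December 2075 has 31 days: 308 − 31 = 277 left.
November 2075 has 30 days: 277 − 30 = 247 left.
October 2075 has 31 days: 247 − 31 = 216 left.
September 2075 has 30 days: 216 − 30 = 186 left.
August 2075 has 31 days: 186 − 31 = 155 left.
July 2075 has 31 days: 155 − 31 = 124 left.
June 2075 has 30 days: 124 − 30 = 94 left.
May 2075 has 31 days: 94 − 31 = 63 left.
April 2075 has 30 days: 63 − 30 = 33 left.
March 2075 has 31 days: 33 − 31 = 2 left.
February 2075 has 28 days; 28 − 2 = 26 → February 26, 2075.
Adding 600 days from February 26, 2075:
February has 28 days, so 28 − 26 = 2 days remain after February 26, 2075; 600 − 2 = 598 left.
March 2075 has 31 days: 598 − 31 = 567 left.
April 2075 has 30 days: 567 − 30 = 537 left.
May 2075 has 31 days: 537 − 31 = 506 left.
June 2075 has 30 days: 506 − 30 = 476 left.
July 2075 has 31 days: 476 − 31 = 445 left.
August 2075 has 31 days: 445 − 31 = 414 left.
September 2075 has 30 days: 414 − 30 = 384 left.
October 2075 has 31 days: 384 − 31 = 353 left.
November 2075 has 30 days: 353 − 30 = 323 left.
December 2075 has 31 days: 323 − 31 = 292 left.
January 2076 has 31 days: 292 − 31 = 261 left.
February 2076 has 29 days (2076 is a leap year): 261 − 29 = 232 left.
March 2076 has 31 days: 232 − 31 = 201 left.
April 2076 has 30 days: 201 − 30 = 171 left.
May 2076 has 31 days: 171 − 31 = 140 left.
June 2076 has 30 days: 140 − 30 = 110 left.
July 2076 has 31 days: 110 − 31 = 79 left.
August 2076 has 31 days: 79 − 31 = 48 left.
September 2076 has 30 days: 48 − 30 = 18 left.
18 days into October 2076 → October 18, 2076.
Counting forward 10 months from October 18, 2076:
month 10 + 10 = 20, which is month 8 of year 2077 → August 2077.
Day 18 is valid in August, giving August 18, 2077.
Adding 6 months from August 18, 2077:
month 8 + 6 = 14, which is month 2 of year 2078 → February 2078.
Day 18 is valid in February, giving February 18, 2078.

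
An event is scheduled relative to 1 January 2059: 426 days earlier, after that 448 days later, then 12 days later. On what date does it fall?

February 4, 2059

Subtracting 426 days from January 1, 2059:
Going back 1 day from January 1, 2059 reaches the end of the previous month; 426 − 1 = 425 left.
December 2058 has 31 days: 425 − 31 = 394 left.
November 2058 has 30 days: 394 − 30 = 364 left.
October 2058 has 31 days: 364 − 31 = 333 left.
September 2058 has 30 days: 333 − 30 = 303 left.
August 2058 has 31 days: 303 − 31 = 272 left.
July 2058 has 31 days: 272 − 31 = 241 left.
June 2058 has 30 days: 241 − 30 = 211 left.
May 2058 has 31 days: 211 − 31 = 180 left.
April 2058 has 30 days: 180 − 30 = 150 left.
March 2058 has 31 days: 150 − 31 = 119 left.
February 2058 has 28 days (2058 is not a leap year): 119 − 28 = 91 left.
January 2058 has 31 days: 91 − 31 = 60 left.
December 2057 has 31 days: 60 − 31 = 29 left.
November 2057 has 30 days; 30 − 29 = 1 → November 1, 2057.
Advancing 448 days from November 1, 2057:
November has 30 days, so 30 − 1 = 29 days remain after November 1, 2057; 448 − 29 = 419 left.
December 2057 has 31 days: 419 − 31 = 388 left.
January 2058 has 31 days: 388 − 31 = 357 left.
February 2058 has 28 days (2058 is not a leap year): 357 − 28 = 329 left.
March 2058 has 31 days: 329 − 31 = 298 left.
April 2058 has 30 days: 298 − 30 = 268 left.
May 2058 has 31 days: 268 − 31 = 237 left.
June 2058 has 30 days: 237 − 30 = 207 left.
July 2058 has 31 days: 207 − 31 = 176 left.
August 2058 has 31 days: 176 − 31 = 145 left.
September 2058 has 30 days: 145 − 30 = 115 left.
October 2058 has 31 days: 115 − 31 = 84 left.
November 2058 has 30 days: 84 − 30 = 54 left.
December 2058 has 31 days: 54 − 31 = 23 left.
23 days into January 2059 → January 23, 2059.
Counting forward 12 days from January 23, 2059:
January has 31 days, so 31 − 23 = 8 days remain after January 23, 2059; 12 − 8 = 4 left.
4 days into February 2059 → February 4, 2059.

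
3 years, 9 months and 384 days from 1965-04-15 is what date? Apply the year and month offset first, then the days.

February 3, 1970

Counting forward 3 years, 9 months and 384 days from April 15, 1965: first the month/year part, then the days.
+3 years → 1968; month 4 + 9 = 13, which is month 1 of year 1969 → January 1969.
Day 15 is valid in January, giving January 15, 1969.
Now add 384 days from January 15, 1969.
January has 31 days, so 31 − 15 = 16 days remain after January 15, 1969; 384 − 16 = 368 left.
February 1969 has 28 days (1969 is not a leap year): 368 − 28 = 340 left.
March 1969 has 31 days: 340 − 31 = 309 left.
April 1969 has 30 days: 309 − 30 = 279 left.
May 1969 has 31 days: 279 − 31 = 248 left.
June 1969 has 30 days: 248 − 30 = 218 left.
July 1969 has 31 days: 218 − 31 = 187 left.
August 1969 has 31 days: 187 − 31 = 156 left.
September 1969 has 30 days: 156 − 30 = 126 left.
October 1969 has 31 days: 126 − 31 = 95 left.
November 1969 has 30 days: 95 − 30 = 65 left.
December 1969 has 31 days: 65 − 31 = 34 left.
January 1970 has 31 days: 34 − 31 = 3 left.
3 days into February 1970 → February 3, 1970.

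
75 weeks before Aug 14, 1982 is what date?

March 7, 1981

Counting back 75 weeks = 525 days from August 14, 1982.
Going back 14 days from August 14, 1982 reaches the end of the previous month; 525 − 14 = 511 left.
July 1982 has 31 days: 511 − 31 = 480 left.
June 1982 has 30 days: 480 − 30 = 450 left.
May 1982 has 31 days: 450 − 31 = 419 left.
April 1982 has 30 days: 419 − 30 = 389 left.
March 1982 has 31 days: 389 − 31 = 358 left.
February 1982 has 28 days (1982 is not a leap year): 358 − 28 = 330 left.
January 1982 has 31 days: 330 − 31 = 299 left.
December 1981 has 31 days: 299 − 31 = 268 left.
November 1981 has 30 days: 268 − 30 = 238 left.
October 1981 has 31 days: 238 − 31 = 207 left.
September 1981 has 30 days: 207 − 30 = 177 left.
August 1981 has 31 days: 177 − 31 = 146 left.
July 1981 has 31 days: 146 − 31 = 115 left.
June 1981 has 30 days: 115 − 30 = 85 left.
May 1981 has 31 days: 85 − 31 = 54 left.
April 1981 has 30 days: 54 − 30 = 24 left.
March 1981 has 31 days; 31 − 24 = 7 → March 7, 1981.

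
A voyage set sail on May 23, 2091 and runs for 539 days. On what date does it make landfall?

November 12, 2092

Adding 539 days from May 23, 2091.
May has 31 days, so 31 − 23 = 8 days remain after May 23, 2091; 539 − 8 = 531 left.
June 2091 has 30 days: 531 − 30 = 501 left.
July 2091 has 31 days: 501 − 31 = 470 left.
August 2091 has 31 days: 470 − 31 = 439 left.
September 2091 has 30 days: 439 − 30 = 409 left.
October 2091 has 31 days: 409 − 31 = 378 left.
November 2091 has 30 days: 378 − 30 = 348 left.
December 2091 has 31 days: 348 − 31 = 317 left.
January 2092 has 31 days: 317 − 31 = 286 left.
February 2092 has 29 days (2092 is a leap year): 286 − 29 = 257 left.
March 2092 has 31 days: 257 − 31 = 226 left.
April 2092 has 30 days: 226 − 30 = 196 left.
May 2092 has 31 days: 196 − 31 = 165 left.
June 2092 has 30 days: 165 − 30 = 135 left.
July 2092 has 31 days: 135 − 31 = 104 left.
August 2092 has 31 days: 104 − 31 = 73 left.
September 2092 has 30 days: 73 − 30 = 43 left.
October 2092 has 31 days: 43 − 31 = 12 left.
12 days into November 2092 → November 12, 2092.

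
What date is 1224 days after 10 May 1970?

Advancing 1224 days from May 10, 1970.
May has 31 days, so 31 − 10 = 21 days remain after May 10, 1970; 1224 − 21 = 1203 left.
June 1970 has 30 days: 1203 − 30 = 1173 left.
July 1970 has 31 days: 1173 − 31 = 1142 left.
August 1970 has 31 days: 1142 − 31 = 1111 left.
September 1970 has 30 days: 1111 − 30 = 1081 left.
October 1970 has 31 days: 1081 − 31 = 1050 left.
November 1970 has 30 days: 1050 − 30 = 1020 left.
December 1970 has 31 days: 1020 − 31 = 989 left.
January 1971 has 31 days: 989 − 31 = 958 left.
February 1971 has 28 days (1971 is not a leap year): 958 − 28 = 930 left.
March 1971 has 31 days: 930 − 31 = 899 left.
April 1971 has 30 days: 899 − 30 = 869 left.
May 1971 has 31 days: 869 − 31 = 838 left.
June 1971 has 30 days: 838 − 30 = 808 left.
July 1971 has 31 days: 808 − 31 = 777 left.
August 1971 has 31 days: 777 − 31 = 746 left.
September 1971 has 30 days: 746 − 30 = 716 left.
October 1971 has 31 days: 716 − 31 = 685 left.
November 1971 has 30 days: 685 − 30 = 655 left.
December 1971 has 31 days: 655 − 31 = 624 left.
January 1972 has 31 days: 624 − 31 = 593 left.
February 1972 has 29 days (1972 is a leap year): 593 − 29 = 564 left.
March 1972 has 31 days: 564 − 31 = 533 left.
April 1972 has 30 days: 533 − 30 = 503 left.
May 1972 has 31 days: 503 − 31 = 472 left.
June 1972 has 30 days: 472 − 30 = 442 left.
July 1972 has 31 days: 442 − 31 = 411 left.
August 1972 has 31 days: 411 − 31 = 380 left.
September 1972 has 30 days: 380 − 30 = 350 left.
October 1972 has 31 days: 350 − 31 = 319 left.
November 1972 has 30 days: 319 − 30 = 289 left.
December 1972 has 31 days: 289 − 31 = 258 left.
January 1973 has 31 days: 258 − 31 = 227 left.
February 1973 has 28 days (1973 is not a leap year): 227 − 28 = 199 left.
March 1973 has 31 days: 199 − 31 = 168 left.
April 1973 has 30 days: 168 − 30 = 138 left.
May 1973 has 31 days: 138 − 31 = 107 left.
June 1973 has 30 days: 107 − 30 = 77 left.
July 1973 has 31 days: 77 − 31 = 46 left.
August 1973 has 31 days: 46 − 31 = 15 left.
15 days into September 1973 → September 15, 1973.

September 15, 1973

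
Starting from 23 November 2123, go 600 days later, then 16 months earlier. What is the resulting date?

March 15, 2124

Adding 600 days from November 23, 2123:
November has 30 days, so 30 − 23 = 7 days remain after November 23, 2123; 600 − 7 = 593 left.
December 2123 has 31 days: 593 − 31 = 562 left.
January 2124 has 31 days: 562 − 31 = 531 left.
February 2124 has 29 days (2124 is a leap year): 531 − 29 = 502 left.
March 2124 has 31 days: 502 − 31 = 471 left.
April 2124 has 30 days: 471 − 30 = 441 left.
May 2124 has 31 days: 441 − 31 = 410 left.
June 2124 has 30 days: 410 − 30 = 380 left.
July 2124 has 31 days: 380 − 31 = 349 left.
August 2124 has 31 days: 349 − 31 = 318 left.
September 2124 has 30 days: 318 − 30 = 288 left.
October 2124 has 31 days: 288 − 31 = 257 left.
November 2124 has 30 days: 257 − 30 = 227 left.
December 2124 has 31 days: 227 − 31 = 196 left.
January 2125 has 31 days: 196 − 31 = 165 left.
February 2125 has 28 days (2125 is not a leap year): 165 − 28 = 137 left.
March 2125 has 31 days: 137 − 31 = 106 left.
April 2125 has 30 days: 106 − 30 = 76 left.
May 2125 has 31 days: 76 − 31 = 45 left.
June 2125 has 30 days: 45 − 30 = 15 left.
15 days into July 2125 → July 15, 2125.
Subtracting 16 months from July 15, 2125:
month 7 − 16 = -9, which is month 3 of year 2124 → March 2124.
Day 15 is valid in March, giving March 15, 2124.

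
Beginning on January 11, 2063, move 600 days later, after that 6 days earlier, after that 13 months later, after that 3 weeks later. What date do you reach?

October 18, 2065

Advancing 600 days from January 11, 2063:
January has 31 days, so 31 − 11 = 20 days remain after January 11, 2063; 600 − 20 = 580 left.
February 2063 has 28 days (2063 is not a leap year): 580 − 28 = 552 left.
March 2063 has 31 days: 552 − 31 = 521 left.
April 2063 has 30 days: 521 − 30 = 491 left.
May 2063 has 31 days: 491 − 31 = 460 left.
June 2063 has 30 days: 460 − 30 = 430 left.
July 2063 has 31 days: 430 − 31 = 399 left.
August 2063 has 31 days: 399 − 31 = 368 left.
September 2063 has 30 days: 368 − 30 = 338 left.
October 2063 has 31 days: 338 − 31 = 307 left.
November 2063 has 30 days: 307 − 30 = 277 left.
December 2063 has 31 days: 277 − 31 = 246 left.
January 2064 has 31 days: 246 − 31 = 215 left.
February 2064 has 29 days (2064 is a leap year): 215 − 29 = 186 left.
March 2064 has 31 days: 186 − 31 = 155 left.
April 2064 has 30 days: 155 − 30 = 125 left.
May 2064 has 31 days: 125 − 31 = 94 left.
June 2064 has 30 days: 94 − 30 = 64 left.
July 2064 has 31 days: 64 − 31 = 33 left.
August 2064 has 31 days: 33 − 31 = 2 left.
2 days into September 2064 → September 2, 2064.
Subtracting 6 days from September 2, 2064:
Going back 2 days from September 2, 2064 reaches the end of the previous month; 6 − 2 = 4 left.
August 2064 has 31 days; 31 − 4 = 27 → August 27, 2064.
Advancing 13 months from August 27, 2064:
month 8 + 13 = 21, which is month 9 of year 2065 → September 2065.
Day 27 is valid in September, giving September 27, 2065.
Advancing 3 weeks (= 21 days) from September 27, 2065:
September has 30 days, so 30 − 27 = 3 days remain after September 27, 2065; 21 − 3 = 18 left.
18 days into October 2065 → October 18, 2065.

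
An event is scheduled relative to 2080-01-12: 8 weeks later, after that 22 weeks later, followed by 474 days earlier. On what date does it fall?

April 23, 2079

Advancing 8 weeks (= 56 days) from January 12, 2080:
January has 31 days, so 31 − 12 = 19 days remain after January 12, 2080; 56 − 19 = 37 left.
February 2080 has 29 days (2080 is a leap year): 37 − 29 = 8 left.
8 days into March 2080 → March 8, 2080.
Adding 22 weeks (= 154 days) from March 8, 2080:
March has 31 days, so 31 − 8 = 23 days remain after March 8, 2080; 154 − 23 = 131 left.
April 2080 has 30 days: 131 − 30 = 101 left.
May 2080 has 31 days: 101 − 31 = 70 left.
June 2080 has 30 days: 70 − 30 = 40 left.
July 2080 has 31 days: 40 − 31 = 9 left.
9 days into August 2080 → August 9, 2080.
Counting back 474 days from August 9, 2080:
Going back 9 days from August 9, 2080 reaches the end of the previous month; 474 − 9 = 465 left.
July 2080 has 31 days: 465 − 31 = 434 left.
June 2080 has 30 days: 434 − 30 = 404 left.
May 2080 has 31 days: 404 − 31 = 373 left.
April 2080 has 30 days: 373 − 30 = 343 left.
March 2080 has 31 days: 343 − 31 = 312 left.
February 2080 has 29 days (2080 is a leap year): 312 − 29 = 283 left.
January 2080 has 31 days: 283 − 31 = 252 left.
December 2079 has 31 days: 252 − 31 = 221 left.
November 2079 has 30 days: 221 − 30 = 191 left.
October 2079 has 31 days: 191 − 31 = 160 left.
September 2079 has 30 days: 160 − 30 = 130 left.
August 2079 has 31 days: 130 − 31 = 99 left.
July 2079 has 31 days: 99 − 31 = 68 left.
June 2079 has 30 days: 68 − 30 = 38 left.
May 2079 has 31 days: 38 − 31 = 7 left.
April 2079 has 30 days; 30 − 7 = 23 → April 23, 2079.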